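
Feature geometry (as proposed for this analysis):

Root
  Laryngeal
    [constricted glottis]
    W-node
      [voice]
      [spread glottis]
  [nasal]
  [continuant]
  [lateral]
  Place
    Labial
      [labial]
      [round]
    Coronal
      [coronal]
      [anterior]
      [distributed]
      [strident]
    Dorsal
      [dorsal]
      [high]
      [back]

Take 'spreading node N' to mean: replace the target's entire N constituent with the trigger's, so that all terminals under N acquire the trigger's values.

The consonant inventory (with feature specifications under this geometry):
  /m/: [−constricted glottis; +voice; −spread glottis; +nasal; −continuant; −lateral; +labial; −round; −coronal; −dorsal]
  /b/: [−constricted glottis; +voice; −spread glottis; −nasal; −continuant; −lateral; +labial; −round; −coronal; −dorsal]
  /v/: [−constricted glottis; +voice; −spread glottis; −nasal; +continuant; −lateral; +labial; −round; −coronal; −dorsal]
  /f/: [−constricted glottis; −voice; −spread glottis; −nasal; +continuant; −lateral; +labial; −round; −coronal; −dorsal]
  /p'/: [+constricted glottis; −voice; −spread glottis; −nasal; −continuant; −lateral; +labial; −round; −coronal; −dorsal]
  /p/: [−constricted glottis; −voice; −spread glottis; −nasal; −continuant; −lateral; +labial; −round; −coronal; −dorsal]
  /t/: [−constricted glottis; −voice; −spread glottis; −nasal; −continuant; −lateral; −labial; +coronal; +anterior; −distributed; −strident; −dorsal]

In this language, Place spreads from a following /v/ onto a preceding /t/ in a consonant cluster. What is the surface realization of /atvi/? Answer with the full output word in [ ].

[apvi]

The Place node dominates the terminals [labial], [round], [coronal], [anterior], [distributed], [strident], [dorsal], [high], [back].
Spreading Place from /v/ onto /t/ replaces those values with /v/'s: [+labial], [−round], [−coronal], [−dorsal]. Features outside Place ([constricted glottis], [voice], [spread glottis], …) stay as in /t/.
This feature bundle is that of [p], so /atvi/ surfaces as [apvi].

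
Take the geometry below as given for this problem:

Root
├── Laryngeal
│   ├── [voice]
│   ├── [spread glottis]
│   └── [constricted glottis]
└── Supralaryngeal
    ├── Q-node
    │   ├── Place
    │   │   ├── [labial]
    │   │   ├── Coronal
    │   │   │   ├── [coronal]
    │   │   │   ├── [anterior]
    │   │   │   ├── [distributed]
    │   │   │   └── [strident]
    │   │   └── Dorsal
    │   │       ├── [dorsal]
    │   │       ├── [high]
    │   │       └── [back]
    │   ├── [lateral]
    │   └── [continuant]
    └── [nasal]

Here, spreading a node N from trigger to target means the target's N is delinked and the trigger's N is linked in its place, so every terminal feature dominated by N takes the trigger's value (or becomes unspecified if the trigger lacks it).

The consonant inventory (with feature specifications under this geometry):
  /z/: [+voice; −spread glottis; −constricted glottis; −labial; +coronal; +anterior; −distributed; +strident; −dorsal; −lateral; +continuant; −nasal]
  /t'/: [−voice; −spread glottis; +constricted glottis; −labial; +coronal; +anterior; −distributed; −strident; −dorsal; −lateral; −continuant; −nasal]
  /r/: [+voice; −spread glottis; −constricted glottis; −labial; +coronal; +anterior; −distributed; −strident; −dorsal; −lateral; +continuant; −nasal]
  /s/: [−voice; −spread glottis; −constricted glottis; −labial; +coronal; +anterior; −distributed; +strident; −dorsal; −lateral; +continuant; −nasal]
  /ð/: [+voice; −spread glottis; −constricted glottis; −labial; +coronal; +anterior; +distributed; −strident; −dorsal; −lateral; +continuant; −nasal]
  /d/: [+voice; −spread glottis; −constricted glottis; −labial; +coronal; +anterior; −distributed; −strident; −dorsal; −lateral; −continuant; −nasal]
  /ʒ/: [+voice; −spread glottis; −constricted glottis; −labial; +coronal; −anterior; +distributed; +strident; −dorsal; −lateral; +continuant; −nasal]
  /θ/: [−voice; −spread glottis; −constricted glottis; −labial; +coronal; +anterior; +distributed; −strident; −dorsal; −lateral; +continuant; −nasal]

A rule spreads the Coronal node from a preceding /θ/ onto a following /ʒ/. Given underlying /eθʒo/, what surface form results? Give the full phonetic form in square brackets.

Terminals under Coronal in this geometry: [coronal], [anterior], [distributed], [strident].
After delinking /ʒ/'s Coronal and linking /θ/'s, the affected terminals become [+coronal], [+anterior], [+distributed], [−strident]; [voice], [spread glottis], [constricted glottis], … (outside Coronal) are retained from /ʒ/.
The resulting bundle matches /ð/ in the inventory; substituting it for /ʒ/ gives [eθðo].

[eθðo]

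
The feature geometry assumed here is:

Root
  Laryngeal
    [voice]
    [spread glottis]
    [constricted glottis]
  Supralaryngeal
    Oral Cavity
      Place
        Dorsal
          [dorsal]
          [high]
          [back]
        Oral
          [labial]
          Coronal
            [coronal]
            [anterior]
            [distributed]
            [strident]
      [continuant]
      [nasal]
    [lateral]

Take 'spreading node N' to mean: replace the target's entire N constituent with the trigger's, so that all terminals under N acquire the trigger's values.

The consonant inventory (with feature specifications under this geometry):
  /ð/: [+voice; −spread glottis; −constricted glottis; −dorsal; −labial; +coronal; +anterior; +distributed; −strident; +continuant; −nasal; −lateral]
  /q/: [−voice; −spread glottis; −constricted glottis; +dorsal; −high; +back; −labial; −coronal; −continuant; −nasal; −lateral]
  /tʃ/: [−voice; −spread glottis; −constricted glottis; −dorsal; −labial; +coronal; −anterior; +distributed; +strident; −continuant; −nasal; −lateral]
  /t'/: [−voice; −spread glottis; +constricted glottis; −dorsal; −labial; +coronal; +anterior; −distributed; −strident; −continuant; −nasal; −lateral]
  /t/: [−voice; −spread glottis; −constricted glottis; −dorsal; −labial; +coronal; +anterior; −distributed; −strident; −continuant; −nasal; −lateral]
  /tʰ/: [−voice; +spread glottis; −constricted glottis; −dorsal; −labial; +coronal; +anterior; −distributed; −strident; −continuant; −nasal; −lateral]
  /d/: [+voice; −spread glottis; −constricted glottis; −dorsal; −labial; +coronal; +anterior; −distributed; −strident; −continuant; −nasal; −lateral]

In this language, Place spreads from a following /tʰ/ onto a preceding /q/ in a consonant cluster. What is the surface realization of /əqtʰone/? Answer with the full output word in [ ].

Place immediately or transitively dominates [dorsal], [high], [back], [labial], [coronal], [anterior], [distributed], [strident].
After delinking /q/'s Place and linking /tʰ/'s, the affected terminals become [−dorsal], [−labial], [+coronal], [+anterior], [−distributed], [−strident]; [voice], [spread glottis], [constricted glottis], … (outside Place) are retained from /q/.
This feature bundle is that of [t], so /əqtʰone/ surfaces as [əttʰone].

[əttʰone]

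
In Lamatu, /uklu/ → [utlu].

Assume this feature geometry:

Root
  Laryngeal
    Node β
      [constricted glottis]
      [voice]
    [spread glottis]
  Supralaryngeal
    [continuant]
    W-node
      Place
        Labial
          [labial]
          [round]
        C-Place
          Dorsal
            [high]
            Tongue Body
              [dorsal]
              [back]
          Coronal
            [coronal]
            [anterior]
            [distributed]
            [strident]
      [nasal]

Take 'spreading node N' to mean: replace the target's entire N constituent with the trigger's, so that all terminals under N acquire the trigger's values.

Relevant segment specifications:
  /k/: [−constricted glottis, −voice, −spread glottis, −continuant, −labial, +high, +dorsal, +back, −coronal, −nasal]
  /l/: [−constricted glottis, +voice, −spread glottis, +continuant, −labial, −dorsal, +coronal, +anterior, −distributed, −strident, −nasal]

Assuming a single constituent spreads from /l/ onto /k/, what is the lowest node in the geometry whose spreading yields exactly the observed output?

C-Place

Feature comparison: [coronal], [anterior], [distributed], [strident], [dorsal], [high], [back] differ between /k/ and [t]; the remaining terminals match.
In this geometry the lowest node dominating all of them is C-Place: every daughter of C-Place dominates only a proper subset, so no lower node suffices.
If C-Place spreads, every terminal under it takes /l/'s value, producing [t] as observed.
Features on which the two segments disagree outside C-Place, such as [continuant], [voice], are unchanged — nothing dominating them spread, and C-Place is the minimal sufficient constituent.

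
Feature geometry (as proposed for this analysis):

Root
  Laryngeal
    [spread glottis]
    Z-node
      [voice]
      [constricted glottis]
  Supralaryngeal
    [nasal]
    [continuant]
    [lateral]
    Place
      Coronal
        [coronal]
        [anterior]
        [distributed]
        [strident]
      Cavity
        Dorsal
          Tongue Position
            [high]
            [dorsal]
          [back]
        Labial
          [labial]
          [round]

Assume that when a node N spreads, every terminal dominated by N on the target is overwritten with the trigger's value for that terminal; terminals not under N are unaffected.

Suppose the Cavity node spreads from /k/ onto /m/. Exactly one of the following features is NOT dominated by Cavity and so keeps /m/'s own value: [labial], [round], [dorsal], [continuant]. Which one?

Under this geometry, Cavity contains [high], [dorsal], [back], [labial], [round].
[round], [dorsal], [labial] all lie under Cavity, so they are overwritten when Cavity spreads.
But [continuant] is a dependent of Supralaryngeal, outside Cavity; it is therefore untouched by the spreading.

[continuant]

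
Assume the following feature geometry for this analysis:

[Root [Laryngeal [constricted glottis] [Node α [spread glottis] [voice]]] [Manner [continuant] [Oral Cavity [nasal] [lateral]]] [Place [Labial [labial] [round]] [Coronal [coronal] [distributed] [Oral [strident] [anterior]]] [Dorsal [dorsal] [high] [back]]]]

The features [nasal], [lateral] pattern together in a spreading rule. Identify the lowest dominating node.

Oral Cavity

[nasal]: Root > Manner > Oral Cavity > [nasal].
[lateral]: Root > Manner > Oral Cavity > [lateral].
The listed terminals split across distinct daughters of Oral Cavity, so Oral Cavity itself is the smallest node containing them all.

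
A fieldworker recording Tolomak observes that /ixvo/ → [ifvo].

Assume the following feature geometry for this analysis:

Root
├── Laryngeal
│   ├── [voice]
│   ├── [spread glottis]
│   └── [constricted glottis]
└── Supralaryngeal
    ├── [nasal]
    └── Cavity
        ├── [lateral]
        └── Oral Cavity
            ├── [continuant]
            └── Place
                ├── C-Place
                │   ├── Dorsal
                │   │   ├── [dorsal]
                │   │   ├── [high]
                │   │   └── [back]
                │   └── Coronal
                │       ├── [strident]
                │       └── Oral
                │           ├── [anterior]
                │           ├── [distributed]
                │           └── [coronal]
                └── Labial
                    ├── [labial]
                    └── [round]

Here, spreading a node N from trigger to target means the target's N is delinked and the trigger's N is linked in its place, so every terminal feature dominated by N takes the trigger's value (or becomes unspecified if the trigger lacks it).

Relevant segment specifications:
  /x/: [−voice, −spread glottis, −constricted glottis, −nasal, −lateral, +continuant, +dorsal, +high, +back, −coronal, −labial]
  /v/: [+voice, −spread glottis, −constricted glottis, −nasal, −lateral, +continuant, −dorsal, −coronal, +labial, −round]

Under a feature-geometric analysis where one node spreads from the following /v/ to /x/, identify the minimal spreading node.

Place

Feature comparison: [labial], [round], [dorsal], [high], [back] differ between /x/ and [f]; the remaining terminals match.
In this geometry the lowest node dominating all of them is Place: every daughter of Place dominates only a proper subset, so no lower node suffices.
If Place spreads, every terminal under it takes /v/'s value, producing [f] as observed.
[voice], a feature on which the two segments disagree outside Place, is unchanged — nothing dominating it spread, and Place is the minimal sufficient constituent.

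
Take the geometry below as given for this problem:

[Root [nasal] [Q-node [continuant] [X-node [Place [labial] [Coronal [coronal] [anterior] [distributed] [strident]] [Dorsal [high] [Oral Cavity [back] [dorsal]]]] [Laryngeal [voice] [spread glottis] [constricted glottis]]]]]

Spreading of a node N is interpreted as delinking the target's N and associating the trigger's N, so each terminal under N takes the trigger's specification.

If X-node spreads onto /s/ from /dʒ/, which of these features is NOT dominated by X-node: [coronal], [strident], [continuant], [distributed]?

X-node dominates exactly [labial], [coronal], [anterior], [distributed], [strident], [high], [back], [dorsal], [voice], [spread glottis], [constricted glottis].
[distributed], [coronal], [strident] all lie under X-node, so they are overwritten when X-node spreads.
[continuant] is not within the X-node subtree (it hangs from Q-node), so /s/'s [continuant] value survives.

[continuant]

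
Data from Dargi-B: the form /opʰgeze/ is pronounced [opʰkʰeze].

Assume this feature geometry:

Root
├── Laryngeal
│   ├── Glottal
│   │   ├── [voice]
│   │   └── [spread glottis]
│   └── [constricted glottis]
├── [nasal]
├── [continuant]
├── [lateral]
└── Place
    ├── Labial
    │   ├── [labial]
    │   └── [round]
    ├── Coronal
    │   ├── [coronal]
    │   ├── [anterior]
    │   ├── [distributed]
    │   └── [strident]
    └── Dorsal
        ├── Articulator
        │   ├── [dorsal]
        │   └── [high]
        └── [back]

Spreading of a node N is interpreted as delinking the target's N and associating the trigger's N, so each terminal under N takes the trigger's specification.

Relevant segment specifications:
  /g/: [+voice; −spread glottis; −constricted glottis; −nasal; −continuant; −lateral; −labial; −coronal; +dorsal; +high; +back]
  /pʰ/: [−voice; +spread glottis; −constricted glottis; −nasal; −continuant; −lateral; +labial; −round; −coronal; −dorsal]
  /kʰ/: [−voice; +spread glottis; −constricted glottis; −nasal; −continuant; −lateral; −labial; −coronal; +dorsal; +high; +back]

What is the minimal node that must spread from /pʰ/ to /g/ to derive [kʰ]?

The alternation /g/ → [kʰ] changes [voice], [spread glottis] and nothing else.
Tracing each changed feature up the tree, the paths first meet at Glottal; any lower node misses at least one of them.
Delinking /g/'s Glottal and associating /pʰ/'s Glottal gives precisely the feature bundle of [kʰ].
[dorsal], [labial] stay as in /g/ although /pʰ/ differs there, so no node dominating them spread; among the remaining candidates Glottal is the lowest that derives the output.

Glottal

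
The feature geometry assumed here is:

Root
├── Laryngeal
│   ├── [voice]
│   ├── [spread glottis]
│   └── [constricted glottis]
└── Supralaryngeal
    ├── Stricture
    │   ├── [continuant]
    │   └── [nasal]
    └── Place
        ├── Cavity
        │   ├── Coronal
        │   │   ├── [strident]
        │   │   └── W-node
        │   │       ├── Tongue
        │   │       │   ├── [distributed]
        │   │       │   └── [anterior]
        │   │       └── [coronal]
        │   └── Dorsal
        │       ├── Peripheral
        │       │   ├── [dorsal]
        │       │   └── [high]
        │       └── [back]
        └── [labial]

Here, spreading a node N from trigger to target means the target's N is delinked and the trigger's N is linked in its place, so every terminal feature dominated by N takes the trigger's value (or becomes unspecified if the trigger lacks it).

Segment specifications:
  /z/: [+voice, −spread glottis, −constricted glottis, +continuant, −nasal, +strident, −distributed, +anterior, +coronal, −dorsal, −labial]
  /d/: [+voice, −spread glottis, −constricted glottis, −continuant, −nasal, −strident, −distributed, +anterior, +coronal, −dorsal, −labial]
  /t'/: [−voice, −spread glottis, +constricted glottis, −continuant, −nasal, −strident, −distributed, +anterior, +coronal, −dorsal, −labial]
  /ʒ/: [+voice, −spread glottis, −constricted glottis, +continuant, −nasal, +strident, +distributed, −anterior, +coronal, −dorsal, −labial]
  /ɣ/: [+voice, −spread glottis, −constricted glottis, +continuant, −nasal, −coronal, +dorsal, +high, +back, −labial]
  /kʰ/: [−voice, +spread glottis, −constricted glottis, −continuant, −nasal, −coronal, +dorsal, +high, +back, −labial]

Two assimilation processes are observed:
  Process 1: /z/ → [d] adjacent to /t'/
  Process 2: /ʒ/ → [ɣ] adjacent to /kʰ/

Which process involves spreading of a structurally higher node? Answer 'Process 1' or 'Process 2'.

In Process 1, [continuant], [strident] change, so the minimal spreading node is Supralaryngeal at depth 1.
Process 2: the features that change are [coronal], [anterior], [distributed], [strident], [dorsal], [high], [back]; the minimal node is Cavity (depth 3).
Supralaryngeal is closer to Root than Cavity, so Process 1 spreads the higher node.

Process 1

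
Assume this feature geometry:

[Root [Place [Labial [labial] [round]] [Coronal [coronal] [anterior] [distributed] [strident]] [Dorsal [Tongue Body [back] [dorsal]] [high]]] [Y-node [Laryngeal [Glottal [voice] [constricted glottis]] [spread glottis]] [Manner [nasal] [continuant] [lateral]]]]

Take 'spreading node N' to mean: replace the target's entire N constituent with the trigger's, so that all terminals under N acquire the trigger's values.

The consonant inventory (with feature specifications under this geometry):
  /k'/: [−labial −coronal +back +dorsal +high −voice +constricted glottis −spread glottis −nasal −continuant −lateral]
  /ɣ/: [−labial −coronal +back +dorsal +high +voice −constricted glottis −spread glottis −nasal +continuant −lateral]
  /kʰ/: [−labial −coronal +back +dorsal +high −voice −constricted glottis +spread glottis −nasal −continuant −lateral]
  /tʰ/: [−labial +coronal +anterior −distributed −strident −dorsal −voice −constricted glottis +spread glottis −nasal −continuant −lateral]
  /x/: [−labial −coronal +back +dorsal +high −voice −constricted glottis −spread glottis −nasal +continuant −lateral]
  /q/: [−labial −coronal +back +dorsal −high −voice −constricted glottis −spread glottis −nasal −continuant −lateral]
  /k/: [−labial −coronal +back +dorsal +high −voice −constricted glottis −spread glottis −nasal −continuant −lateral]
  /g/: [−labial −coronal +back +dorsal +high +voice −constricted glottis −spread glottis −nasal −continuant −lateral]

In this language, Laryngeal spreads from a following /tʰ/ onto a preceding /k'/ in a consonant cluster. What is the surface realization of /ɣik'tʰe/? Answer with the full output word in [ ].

Laryngeal immediately or transitively dominates [voice], [constricted glottis], [spread glottis].
Spreading Laryngeal from /tʰ/ onto /k'/ replaces those values with /tʰ/'s: [−voice], [−constricted glottis], [+spread glottis]. Features outside Laryngeal ([labial], [coronal], [back], …) stay as in /k'/.
The resulting bundle matches /kʰ/ in the inventory; substituting it for /k'/ gives [ɣikʰtʰe].

[ɣikʰtʰe]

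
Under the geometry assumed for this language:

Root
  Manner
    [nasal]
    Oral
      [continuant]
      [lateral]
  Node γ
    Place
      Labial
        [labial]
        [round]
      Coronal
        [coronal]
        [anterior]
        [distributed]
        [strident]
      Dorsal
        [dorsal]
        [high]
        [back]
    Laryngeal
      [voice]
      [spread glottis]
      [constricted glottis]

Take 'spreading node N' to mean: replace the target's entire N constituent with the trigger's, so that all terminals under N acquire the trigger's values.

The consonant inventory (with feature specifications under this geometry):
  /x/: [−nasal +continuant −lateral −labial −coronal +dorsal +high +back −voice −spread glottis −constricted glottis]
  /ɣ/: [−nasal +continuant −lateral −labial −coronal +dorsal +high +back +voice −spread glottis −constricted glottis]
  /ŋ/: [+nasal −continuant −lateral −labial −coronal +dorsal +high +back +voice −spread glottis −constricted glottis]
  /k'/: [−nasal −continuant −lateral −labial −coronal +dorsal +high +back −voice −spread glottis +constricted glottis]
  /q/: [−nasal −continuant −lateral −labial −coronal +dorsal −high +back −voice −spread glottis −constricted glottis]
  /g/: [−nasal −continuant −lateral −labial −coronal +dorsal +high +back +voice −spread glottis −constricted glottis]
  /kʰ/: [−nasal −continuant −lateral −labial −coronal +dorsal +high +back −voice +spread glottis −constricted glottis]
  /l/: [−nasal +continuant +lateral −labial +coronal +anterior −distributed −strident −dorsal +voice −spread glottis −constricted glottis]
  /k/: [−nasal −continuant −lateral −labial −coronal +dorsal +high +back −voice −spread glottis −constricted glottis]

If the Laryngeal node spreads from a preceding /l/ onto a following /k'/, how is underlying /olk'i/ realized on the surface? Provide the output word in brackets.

[olgi]

The Laryngeal node dominates the terminals [voice], [spread glottis], [constricted glottis].
The target acquires /l/'s values for everything under Laryngeal — [+voice], [−spread glottis], [−constricted glottis] — while keeping its own [nasal], [continuant], [lateral], ….
The resulting bundle matches /g/ in the inventory; substituting it for /k'/ gives [olgi].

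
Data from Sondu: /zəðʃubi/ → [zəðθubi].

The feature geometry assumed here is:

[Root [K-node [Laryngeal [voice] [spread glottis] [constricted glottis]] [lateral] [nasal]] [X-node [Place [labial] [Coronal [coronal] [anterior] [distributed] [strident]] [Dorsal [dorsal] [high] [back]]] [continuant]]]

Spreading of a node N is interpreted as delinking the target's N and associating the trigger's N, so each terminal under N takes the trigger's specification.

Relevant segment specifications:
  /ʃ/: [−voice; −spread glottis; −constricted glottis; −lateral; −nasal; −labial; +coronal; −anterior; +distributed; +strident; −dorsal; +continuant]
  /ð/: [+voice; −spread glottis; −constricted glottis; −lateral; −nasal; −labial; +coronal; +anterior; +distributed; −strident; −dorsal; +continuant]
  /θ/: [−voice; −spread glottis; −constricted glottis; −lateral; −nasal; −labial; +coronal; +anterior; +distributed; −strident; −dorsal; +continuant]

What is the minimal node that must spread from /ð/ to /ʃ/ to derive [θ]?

Coronal

/ʃ/ and [θ] differ in [anterior], [strident]; every other specified feature is identical.
Tracing each changed feature up the tree, the paths first meet at Coronal; any lower node misses at least one of them.
Spreading Coronal from /ð/ overwrites each of those terminals with /ð/'s values, yielding exactly [θ].
[voice], a feature on which the two segments disagree outside Coronal, is unchanged — nothing dominating it spread, and Coronal is the minimal sufficient constituent.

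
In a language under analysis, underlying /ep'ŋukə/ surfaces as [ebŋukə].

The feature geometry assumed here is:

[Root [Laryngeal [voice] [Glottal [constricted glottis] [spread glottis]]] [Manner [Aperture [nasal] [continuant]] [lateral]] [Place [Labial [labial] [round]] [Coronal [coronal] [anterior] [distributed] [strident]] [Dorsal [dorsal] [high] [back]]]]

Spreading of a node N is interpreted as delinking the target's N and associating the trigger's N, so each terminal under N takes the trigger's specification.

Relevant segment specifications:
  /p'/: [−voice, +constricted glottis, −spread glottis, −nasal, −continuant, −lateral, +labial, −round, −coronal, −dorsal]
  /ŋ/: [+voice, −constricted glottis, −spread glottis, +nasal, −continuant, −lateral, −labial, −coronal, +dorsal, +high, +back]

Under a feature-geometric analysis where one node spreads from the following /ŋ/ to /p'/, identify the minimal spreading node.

Laryngeal

The alternation /p'/ → [b] changes [voice], [constricted glottis] and nothing else.
In this geometry the lowest node dominating all of them is Laryngeal: every daughter of Laryngeal dominates only a proper subset, so no lower node suffices.
If Laryngeal spreads, every terminal under it takes /ŋ/'s value, producing [b] as observed.
Since [nasal], [labial] are preserved even though /ŋ/ disagrees there, no node above Laryngeal spread.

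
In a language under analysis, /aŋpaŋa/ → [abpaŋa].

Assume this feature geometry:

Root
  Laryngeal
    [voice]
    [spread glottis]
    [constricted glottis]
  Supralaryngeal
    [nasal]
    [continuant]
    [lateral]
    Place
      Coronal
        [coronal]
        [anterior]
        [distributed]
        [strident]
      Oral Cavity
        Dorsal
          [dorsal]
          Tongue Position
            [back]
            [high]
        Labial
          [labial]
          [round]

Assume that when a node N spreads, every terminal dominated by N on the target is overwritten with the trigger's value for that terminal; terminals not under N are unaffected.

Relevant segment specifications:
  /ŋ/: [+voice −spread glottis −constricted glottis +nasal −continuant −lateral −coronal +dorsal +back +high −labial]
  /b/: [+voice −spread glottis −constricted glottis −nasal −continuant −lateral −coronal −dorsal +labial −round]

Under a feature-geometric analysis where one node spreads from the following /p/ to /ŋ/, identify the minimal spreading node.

Supralaryngeal

Comparing /ŋ/ with its surface form [b], the features that change are [nasal], [labial], [round], [dorsal], [high], [back].
The smallest constituent containing every changed terminal is Supralaryngeal — each of its daughters lacks at least one of the affected features.
Spreading Supralaryngeal from /p/ overwrites each of those terminals with /p/'s values, yielding exactly [b].
Since [voice] is preserved even though /p/ disagrees there, no node above Supralaryngeal spread.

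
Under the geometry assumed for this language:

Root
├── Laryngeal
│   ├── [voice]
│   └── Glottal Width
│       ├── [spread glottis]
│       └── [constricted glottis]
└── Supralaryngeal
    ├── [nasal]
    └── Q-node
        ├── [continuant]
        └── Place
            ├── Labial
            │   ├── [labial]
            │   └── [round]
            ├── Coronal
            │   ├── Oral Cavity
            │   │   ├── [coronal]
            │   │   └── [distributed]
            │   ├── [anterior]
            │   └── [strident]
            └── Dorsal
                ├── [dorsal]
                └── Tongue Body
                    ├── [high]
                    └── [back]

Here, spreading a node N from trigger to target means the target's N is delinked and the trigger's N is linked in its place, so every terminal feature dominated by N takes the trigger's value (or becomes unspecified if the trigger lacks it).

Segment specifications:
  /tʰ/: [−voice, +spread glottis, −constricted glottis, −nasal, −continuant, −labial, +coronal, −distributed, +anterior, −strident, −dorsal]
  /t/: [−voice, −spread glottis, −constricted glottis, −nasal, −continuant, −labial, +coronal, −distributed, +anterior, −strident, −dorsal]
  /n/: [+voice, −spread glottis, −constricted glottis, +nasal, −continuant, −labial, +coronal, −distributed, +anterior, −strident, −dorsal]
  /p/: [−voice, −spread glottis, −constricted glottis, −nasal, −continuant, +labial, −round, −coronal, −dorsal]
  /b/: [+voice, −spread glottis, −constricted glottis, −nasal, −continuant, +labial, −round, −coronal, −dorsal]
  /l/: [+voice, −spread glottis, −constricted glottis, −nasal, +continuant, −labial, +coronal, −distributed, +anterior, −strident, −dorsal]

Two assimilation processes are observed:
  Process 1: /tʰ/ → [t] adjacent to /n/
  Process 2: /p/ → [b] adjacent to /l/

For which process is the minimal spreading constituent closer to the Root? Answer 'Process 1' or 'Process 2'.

Process 1 alters [spread glottis]; the lowest dominating node is [spread glottis] (depth 3 from Root).
Process 2 alters [voice]; the lowest dominating node is [voice] (depth 2 from Root).
[voice] is closer to Root than [spread glottis], so Process 2 spreads the higher node.

Process 2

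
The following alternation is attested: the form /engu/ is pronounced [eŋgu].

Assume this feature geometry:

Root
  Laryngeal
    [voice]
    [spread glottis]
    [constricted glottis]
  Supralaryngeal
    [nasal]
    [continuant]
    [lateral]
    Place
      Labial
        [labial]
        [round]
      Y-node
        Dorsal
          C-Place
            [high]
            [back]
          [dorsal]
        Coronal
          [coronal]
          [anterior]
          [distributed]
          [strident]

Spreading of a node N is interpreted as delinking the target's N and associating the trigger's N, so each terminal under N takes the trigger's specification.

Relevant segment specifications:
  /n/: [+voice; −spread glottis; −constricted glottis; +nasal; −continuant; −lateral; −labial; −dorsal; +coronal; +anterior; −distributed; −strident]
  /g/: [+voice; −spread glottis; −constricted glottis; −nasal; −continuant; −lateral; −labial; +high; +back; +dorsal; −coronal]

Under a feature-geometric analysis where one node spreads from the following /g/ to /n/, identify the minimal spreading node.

/n/ and [ŋ] differ in [coronal], [anterior], [distributed], [strident], [dorsal], [high], [back]; every other specified feature is identical.
The smallest constituent containing every changed terminal is Y-node — each of its daughters lacks at least one of the affected features.
If Y-node spreads, every terminal under it takes /g/'s value, producing [ŋ] as observed.
[nasal], a feature on which the two segments disagree outside Y-node, is unchanged — nothing dominating it spread, and Y-node is the minimal sufficient constituent.

Y-node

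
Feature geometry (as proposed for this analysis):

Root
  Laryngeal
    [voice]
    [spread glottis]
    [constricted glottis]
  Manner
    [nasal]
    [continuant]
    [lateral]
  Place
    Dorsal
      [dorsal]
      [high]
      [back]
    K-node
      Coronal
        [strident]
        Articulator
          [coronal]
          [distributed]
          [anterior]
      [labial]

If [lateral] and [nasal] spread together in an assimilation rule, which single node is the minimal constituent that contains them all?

Manner

[lateral] lies under Manner (below Manner).
[nasal] lies under Manner (below Manner).
Manner is the lowest common ancestor — every listed feature sits under it, and no single subconstituent of Manner covers them all.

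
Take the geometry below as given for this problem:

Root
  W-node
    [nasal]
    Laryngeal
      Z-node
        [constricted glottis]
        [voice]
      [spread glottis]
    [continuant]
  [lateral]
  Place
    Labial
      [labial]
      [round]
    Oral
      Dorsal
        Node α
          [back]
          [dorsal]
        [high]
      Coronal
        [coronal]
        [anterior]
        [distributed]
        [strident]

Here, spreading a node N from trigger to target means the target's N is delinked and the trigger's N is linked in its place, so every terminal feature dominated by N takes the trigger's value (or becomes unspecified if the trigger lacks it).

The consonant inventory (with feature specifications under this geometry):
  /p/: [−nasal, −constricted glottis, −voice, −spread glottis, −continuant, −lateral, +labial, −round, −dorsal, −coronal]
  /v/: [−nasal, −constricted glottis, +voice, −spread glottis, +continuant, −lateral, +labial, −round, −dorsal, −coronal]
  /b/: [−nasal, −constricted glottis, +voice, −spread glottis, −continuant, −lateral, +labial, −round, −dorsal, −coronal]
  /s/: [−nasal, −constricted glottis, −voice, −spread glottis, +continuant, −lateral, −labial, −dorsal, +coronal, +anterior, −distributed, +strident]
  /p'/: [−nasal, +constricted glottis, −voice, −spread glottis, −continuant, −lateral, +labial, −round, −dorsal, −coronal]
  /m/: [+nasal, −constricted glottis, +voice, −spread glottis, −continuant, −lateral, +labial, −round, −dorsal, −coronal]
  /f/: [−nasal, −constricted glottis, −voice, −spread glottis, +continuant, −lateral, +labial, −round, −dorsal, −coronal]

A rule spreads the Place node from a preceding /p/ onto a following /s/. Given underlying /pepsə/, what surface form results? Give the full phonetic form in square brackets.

[pepfə]

Terminals under Place in this geometry: [labial], [round], [back], [dorsal], [high], [coronal], [anterior], [distributed], [strident].
Spreading Place from /p/ onto /s/ replaces those values with /p/'s: [+labial], [−round], [−dorsal], [−coronal]. Features outside Place ([nasal], [constricted glottis], [voice], …) stay as in /s/.
This feature bundle is that of [f], so /pepsə/ surfaces as [pepfə].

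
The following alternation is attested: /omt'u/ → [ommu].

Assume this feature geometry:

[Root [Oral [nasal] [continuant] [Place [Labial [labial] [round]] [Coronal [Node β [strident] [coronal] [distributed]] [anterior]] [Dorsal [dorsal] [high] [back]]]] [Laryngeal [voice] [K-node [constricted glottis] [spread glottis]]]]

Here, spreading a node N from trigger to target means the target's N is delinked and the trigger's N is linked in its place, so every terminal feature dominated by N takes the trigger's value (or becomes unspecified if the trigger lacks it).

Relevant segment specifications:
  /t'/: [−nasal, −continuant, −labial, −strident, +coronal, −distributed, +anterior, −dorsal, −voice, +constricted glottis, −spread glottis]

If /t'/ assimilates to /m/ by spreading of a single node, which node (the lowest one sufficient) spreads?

Root

Feature comparison: [voice], [constricted glottis], [nasal], [labial], [round], [coronal], [anterior], [distributed], [strident] differ between /t'/ and [m]; the remaining terminals match.
The smallest constituent containing every changed terminal is Root — each of its daughters lacks at least one of the affected features.
Delinking /t'/'s Root and associating /m/'s Root gives precisely the feature bundle of [m].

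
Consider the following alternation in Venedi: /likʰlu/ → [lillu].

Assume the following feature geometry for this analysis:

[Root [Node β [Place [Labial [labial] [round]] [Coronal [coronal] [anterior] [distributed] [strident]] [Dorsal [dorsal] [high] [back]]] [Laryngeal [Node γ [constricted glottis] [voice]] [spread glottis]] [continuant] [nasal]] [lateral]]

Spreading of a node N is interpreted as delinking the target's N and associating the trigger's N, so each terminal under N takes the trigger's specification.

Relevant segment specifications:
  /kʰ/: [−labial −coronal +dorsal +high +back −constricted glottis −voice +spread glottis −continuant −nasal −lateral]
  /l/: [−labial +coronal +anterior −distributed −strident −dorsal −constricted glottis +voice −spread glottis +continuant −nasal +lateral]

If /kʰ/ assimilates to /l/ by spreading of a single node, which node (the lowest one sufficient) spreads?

/kʰ/ and [l] differ in [voice], [spread glottis], [continuant], [lateral], [coronal], [anterior], [distributed], [strident], [dorsal], [high], [back]; every other specified feature is identical.
In this geometry the lowest node dominating all of them is Root: every daughter of Root dominates only a proper subset, so no lower node suffices.
Delinking /kʰ/'s Root and associating /l/'s Root gives precisely the feature bundle of [l].

Root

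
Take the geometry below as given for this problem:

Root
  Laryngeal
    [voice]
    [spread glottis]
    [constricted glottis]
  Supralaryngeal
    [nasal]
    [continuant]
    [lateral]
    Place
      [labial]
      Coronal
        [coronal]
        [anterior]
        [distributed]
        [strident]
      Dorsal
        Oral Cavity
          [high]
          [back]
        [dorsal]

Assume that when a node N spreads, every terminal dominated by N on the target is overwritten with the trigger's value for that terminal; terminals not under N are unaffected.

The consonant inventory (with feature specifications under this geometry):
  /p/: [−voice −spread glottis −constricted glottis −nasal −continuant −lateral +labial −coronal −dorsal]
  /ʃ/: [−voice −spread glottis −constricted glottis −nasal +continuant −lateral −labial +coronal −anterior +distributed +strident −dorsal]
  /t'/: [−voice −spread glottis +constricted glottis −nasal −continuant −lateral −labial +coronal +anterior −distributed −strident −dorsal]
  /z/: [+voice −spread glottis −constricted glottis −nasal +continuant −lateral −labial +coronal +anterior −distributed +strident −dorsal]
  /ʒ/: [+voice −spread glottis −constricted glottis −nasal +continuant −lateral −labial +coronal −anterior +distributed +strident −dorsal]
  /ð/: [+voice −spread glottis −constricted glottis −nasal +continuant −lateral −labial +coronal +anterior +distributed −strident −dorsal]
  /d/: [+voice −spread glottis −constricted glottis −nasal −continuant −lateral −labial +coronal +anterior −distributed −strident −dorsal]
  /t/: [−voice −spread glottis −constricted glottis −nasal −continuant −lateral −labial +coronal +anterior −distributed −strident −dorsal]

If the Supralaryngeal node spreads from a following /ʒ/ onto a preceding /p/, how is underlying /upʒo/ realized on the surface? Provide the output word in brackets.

[uʃʒo]

Supralaryngeal immediately or transitively dominates [nasal], [continuant], [lateral], [labial], [coronal], [anterior], [distributed], [strident], [high], [back], [dorsal].
Spreading Supralaryngeal from /ʒ/ onto /p/ replaces those values with /ʒ/'s: [−nasal], [+continuant], [−lateral], [−labial], [+coronal], [−anterior], [+distributed], [+strident], [−dorsal]. Features outside Supralaryngeal ([voice], [spread glottis], [constricted glottis]) stay as in /p/.
This feature bundle is that of [ʃ], so /upʒo/ surfaces as [uʃʒo].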